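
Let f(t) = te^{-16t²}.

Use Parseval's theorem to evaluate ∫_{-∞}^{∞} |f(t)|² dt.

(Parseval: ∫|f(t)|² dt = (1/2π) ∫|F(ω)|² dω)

∫|f(t)|² dt = \frac{\sqrt{2} \sqrt{\pi}}{512}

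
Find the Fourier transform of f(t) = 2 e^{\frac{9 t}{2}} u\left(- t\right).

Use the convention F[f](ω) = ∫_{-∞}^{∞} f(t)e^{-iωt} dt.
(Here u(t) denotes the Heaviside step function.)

F(ω) = - \frac{4}{2 i \omega - 9}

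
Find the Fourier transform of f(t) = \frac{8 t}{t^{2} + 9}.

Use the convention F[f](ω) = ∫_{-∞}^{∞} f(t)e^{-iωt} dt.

F(ω) = - 8 i \pi e^{- 3 \left|{\omega}\right|} \operatorname{sign}{\left(\omega \right)}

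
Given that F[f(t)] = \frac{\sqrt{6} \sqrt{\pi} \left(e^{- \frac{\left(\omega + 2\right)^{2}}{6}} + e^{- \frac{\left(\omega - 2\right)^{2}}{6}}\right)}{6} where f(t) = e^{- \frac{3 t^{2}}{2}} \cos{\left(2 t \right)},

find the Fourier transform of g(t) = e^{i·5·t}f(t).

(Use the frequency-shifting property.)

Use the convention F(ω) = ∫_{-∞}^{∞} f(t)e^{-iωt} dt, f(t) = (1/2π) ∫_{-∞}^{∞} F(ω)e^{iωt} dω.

F[g](ω) = \frac{\sqrt{6} \sqrt{\pi} \left(e^{\omega + \frac{49}{6}} + e^{\frac{7 \omega}{3} + \frac{3}{2}}\right) e^{- \frac{\omega^{2}}{6} - \frac{29}{3}}}{6}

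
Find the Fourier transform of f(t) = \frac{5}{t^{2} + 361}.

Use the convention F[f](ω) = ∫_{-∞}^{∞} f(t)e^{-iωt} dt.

F(ω) = \frac{5 \pi e^{- 19 \left|{\omega}\right|}}{19}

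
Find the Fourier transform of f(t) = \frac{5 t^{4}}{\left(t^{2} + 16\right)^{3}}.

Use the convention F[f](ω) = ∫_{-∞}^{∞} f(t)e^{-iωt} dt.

F(ω) = \frac{5 \pi \left(16 \omega^{2} - 20 \left|{\omega}\right| + 3\right) e^{- 4 \left|{\omega}\right|}}{32}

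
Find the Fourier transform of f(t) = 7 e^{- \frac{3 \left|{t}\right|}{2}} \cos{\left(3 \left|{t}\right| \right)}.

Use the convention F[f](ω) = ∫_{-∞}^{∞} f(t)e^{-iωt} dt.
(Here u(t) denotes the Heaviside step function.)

F(ω) = \frac{84 \left(4 \omega^{2} + 45\right)}{16 \omega^{4} - 216 \omega^{2} + 2025}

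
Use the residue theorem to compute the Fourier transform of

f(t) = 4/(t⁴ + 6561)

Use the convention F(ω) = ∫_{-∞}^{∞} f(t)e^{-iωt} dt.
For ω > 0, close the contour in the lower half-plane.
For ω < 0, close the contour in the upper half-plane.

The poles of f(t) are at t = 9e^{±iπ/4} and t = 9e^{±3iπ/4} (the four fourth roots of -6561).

Let g(z) = f(z)e^{-iωz}; for large |z| the factor e^{-iωz} decays in the lower half-plane when ω > 0 and in the upper half-plane when ω < 0.

Case ω > 0 (lower half-plane, clockwise contour ⇒ F(ω) = -2πi·ΣRes):
  Res_{z = - \frac{9 \sqrt{2}}{2} - \frac{9 \sqrt{2} i}{2}} g(z) = \frac{\sqrt{2} i \left(1 - i\right) e^{\frac{9 \sqrt{2} \omega \left(-1 + i\right)}{2}}}{1458}
  Res_{z = \frac{9 \sqrt{2}}{2} - \frac{9 \sqrt{2} i}{2}} g(z) = \frac{\sqrt{2} i \left(1 + i\right) e^{- \frac{9 \sqrt{2} \omega \left(1 + i\right)}{2}}}{1458}
  F(ω) = -2πi·ΣRes = \frac{\sqrt{2} \pi \left(\left(1 - i\right) e^{9 \sqrt{2} i \omega} + 1 + i\right) e^{- \frac{9 \sqrt{2} \omega \left(1 + i\right)}{2}}}{729} = \frac{4 \pi e^{- \frac{9 \sqrt{2} \omega}{2}} \sin{\left(\frac{9 \sqrt{2} \omega}{2} + \frac{\pi}{4} \right)}}{729}

Case ω < 0 (upper half-plane, counterclockwise contour ⇒ F(ω) = +2πi·ΣRes):
  Res_{z = \frac{9 \sqrt{2}}{2} + \frac{9 \sqrt{2} i}{2}} g(z) = \frac{\sqrt{2} i \left(-1 + i\right) e^{\frac{9 \sqrt{2} \omega \left(1 - i\right)}{2}}}{1458}
  Res_{z = - \frac{9 \sqrt{2}}{2} + \frac{9 \sqrt{2} i}{2}} g(z) = \frac{\sqrt{2} \left(1 - i\right) e^{\frac{9 \sqrt{2} \omega \left(1 + i\right)}{2}}}{1458}
  F(ω) = 2πi·ΣRes = - \frac{\sqrt{2} i \pi \left(i \left(1 - i\right) e^{\frac{9 \sqrt{2} \omega \left(1 - i\right)}{2}} - \left(1 - i\right) e^{\frac{9 \sqrt{2} \omega \left(1 + i\right)}{2}}\right)}{729} = \frac{4 \pi e^{\frac{9 \sqrt{2} \omega}{2}} \cos{\left(\frac{9 \sqrt{2} \omega}{2} + \frac{\pi}{4} \right)}}{729}

Both cases combine into a single formula in |ω|:

F(ω) = \frac{4 \pi e^{- \frac{9 \sqrt{2} \left|{\omega}\right|}{2}} \sin{\left(\frac{9 \sqrt{2} \left|{\omega}\right|}{2} + \frac{\pi}{4} \right)}}{729}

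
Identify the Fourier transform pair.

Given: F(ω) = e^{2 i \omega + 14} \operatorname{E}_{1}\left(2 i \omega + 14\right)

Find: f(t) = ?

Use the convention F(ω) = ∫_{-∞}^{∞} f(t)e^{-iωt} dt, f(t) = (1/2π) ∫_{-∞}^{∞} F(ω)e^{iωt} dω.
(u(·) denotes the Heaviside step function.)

f(t) = \frac{e^{- 7 t} u\left(t\right)}{t + 2}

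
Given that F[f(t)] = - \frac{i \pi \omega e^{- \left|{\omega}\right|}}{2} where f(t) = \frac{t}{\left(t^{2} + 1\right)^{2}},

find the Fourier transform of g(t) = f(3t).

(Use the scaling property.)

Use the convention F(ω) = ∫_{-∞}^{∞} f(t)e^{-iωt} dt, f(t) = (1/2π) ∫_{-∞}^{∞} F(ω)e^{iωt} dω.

F[g](ω) = - \frac{i \pi \omega e^{- \frac{\left|{\omega}\right|}{3}}}{18}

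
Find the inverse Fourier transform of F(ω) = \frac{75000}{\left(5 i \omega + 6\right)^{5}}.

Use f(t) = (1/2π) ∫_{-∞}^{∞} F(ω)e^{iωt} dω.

f(t) = t^{4} e^{- \frac{6 t}{5}} u\left(t\right)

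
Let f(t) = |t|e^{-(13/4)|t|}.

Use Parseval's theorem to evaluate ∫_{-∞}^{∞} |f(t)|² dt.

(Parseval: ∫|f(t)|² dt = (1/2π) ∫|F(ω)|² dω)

∫|f(t)|² dt = \frac{32}{2197}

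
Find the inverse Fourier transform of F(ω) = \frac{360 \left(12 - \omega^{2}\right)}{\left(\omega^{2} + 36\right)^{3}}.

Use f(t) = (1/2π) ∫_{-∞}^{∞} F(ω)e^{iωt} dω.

f(t) = 5 t^{2} e^{- 6 \left|{t}\right|}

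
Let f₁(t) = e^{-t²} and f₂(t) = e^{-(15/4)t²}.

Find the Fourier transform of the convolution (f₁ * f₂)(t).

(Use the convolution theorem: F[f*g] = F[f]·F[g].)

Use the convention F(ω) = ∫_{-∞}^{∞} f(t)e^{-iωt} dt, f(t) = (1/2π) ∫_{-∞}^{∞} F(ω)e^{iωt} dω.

F[f₁*f₂](ω) = \frac{2 \sqrt{15} \pi e^{- \frac{19 \omega^{2}}{60}}}{15}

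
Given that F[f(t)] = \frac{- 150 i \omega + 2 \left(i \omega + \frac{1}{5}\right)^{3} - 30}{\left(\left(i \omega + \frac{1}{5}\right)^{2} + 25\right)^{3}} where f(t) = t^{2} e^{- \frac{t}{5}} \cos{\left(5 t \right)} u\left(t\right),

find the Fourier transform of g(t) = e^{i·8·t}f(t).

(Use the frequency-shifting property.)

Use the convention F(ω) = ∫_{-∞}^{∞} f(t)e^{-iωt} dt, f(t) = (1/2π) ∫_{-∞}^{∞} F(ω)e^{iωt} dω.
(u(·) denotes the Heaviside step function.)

F[g](ω) = \frac{250 \left(9375 i \left(8 - \omega\right) + \left(5 i \left(\omega - 8\right) + 1\right)^{3} - 1875\right)}{\left(\left(5 i \left(\omega - 8\right) + 1\right)^{2} + 625\right)^{3}}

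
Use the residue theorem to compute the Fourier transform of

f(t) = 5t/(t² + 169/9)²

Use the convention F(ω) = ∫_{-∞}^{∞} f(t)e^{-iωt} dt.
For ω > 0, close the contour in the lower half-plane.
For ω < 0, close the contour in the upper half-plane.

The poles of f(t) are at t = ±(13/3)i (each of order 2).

Let g(z) = f(z)e^{-iωz}; for large |z| the factor e^{-iωz} decays in the lower half-plane when ω > 0 and in the upper half-plane when ω < 0.

Case ω > 0 (lower half-plane, clockwise contour ⇒ F(ω) = -2πi·ΣRes):
  Res_{z = - \frac{13 i}{3}} g(z) = \frac{15 \omega e^{- \frac{13 \omega}{3}}}{52} (pole of order 2)
  F(ω) = -2πi·ΣRes = - \frac{15 i \pi \omega e^{- \frac{13 \omega}{3}}}{26}

Case ω < 0 (upper half-plane, counterclockwise contour ⇒ F(ω) = +2πi·ΣRes):
  Res_{z = \frac{13 i}{3}} g(z) = - \frac{15 \omega e^{\frac{13 \omega}{3}}}{52} (pole of order 2)
  F(ω) = 2πi·ΣRes = - \frac{15 i \pi \omega e^{\frac{13 \omega}{3}}}{26}

Both cases combine into a single formula in |ω|:

F(ω) = - \frac{15 i \pi \omega e^{- \frac{13 \left|{\omega}\right|}{3}}}{26}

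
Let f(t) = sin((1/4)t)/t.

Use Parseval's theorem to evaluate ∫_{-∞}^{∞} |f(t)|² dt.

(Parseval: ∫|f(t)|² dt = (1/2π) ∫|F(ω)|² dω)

∫|f(t)|² dt = \frac{\pi}{4}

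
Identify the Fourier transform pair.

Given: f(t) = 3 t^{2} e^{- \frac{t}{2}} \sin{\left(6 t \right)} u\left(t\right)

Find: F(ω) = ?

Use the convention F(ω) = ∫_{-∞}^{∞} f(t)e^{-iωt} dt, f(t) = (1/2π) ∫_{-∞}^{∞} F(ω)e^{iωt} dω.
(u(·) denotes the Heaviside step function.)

F(ω) = \frac{1728 \left(\left(2 i \omega + 1\right)^{2} - 48\right)}{\left(\left(2 i \omega + 1\right)^{2} + 144\right)^{3}}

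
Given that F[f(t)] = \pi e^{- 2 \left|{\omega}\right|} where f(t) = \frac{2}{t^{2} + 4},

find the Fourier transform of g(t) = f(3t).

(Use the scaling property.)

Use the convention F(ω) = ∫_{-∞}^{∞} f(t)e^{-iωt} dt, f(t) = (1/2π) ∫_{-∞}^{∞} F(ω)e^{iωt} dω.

F[g](ω) = \frac{\pi e^{- \frac{2 \left|{\omega}\right|}{3}}}{3}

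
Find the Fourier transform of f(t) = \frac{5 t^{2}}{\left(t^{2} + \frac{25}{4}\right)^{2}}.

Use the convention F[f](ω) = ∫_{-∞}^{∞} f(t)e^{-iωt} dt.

F(ω) = \frac{\pi \left(2 - 5 \left|{\omega}\right|\right) e^{- \frac{5 \left|{\omega}\right|}{2}}}{2}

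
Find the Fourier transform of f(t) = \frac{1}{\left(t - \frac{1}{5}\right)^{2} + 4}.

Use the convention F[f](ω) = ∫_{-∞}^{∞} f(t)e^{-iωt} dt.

F(ω) = \frac{\pi e^{- \frac{i \omega}{5} - 2 \left|{\omega}\right|}}{2}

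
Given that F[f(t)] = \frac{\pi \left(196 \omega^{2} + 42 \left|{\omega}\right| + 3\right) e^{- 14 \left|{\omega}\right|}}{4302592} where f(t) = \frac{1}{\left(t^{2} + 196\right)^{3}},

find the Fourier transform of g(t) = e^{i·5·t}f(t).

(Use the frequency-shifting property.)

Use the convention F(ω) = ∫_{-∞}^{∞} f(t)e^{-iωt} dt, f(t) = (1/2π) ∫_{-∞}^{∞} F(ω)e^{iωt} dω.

F[g](ω) = \frac{\pi \left(196 \left(\omega - 5\right)^{2} + 42 \left|{\omega - 5}\right| + 3\right) e^{- 14 \left|{\omega - 5}\right|}}{4302592}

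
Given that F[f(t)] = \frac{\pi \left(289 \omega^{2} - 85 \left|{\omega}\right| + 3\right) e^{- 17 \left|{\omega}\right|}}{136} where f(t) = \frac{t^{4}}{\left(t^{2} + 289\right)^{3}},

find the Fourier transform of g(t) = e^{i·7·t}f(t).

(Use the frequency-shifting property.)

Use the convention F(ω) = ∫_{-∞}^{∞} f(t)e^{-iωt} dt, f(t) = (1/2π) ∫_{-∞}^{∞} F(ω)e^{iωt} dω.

F[g](ω) = \frac{\pi \left(289 \left(\omega - 7\right)^{2} - 85 \left|{\omega - 7}\right| + 3\right) e^{- 17 \left|{\omega - 7}\right|}}{136}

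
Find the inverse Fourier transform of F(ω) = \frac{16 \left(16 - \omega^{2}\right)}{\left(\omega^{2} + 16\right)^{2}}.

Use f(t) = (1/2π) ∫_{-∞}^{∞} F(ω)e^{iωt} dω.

f(t) = 8 e^{- 4 \left|{t}\right|} \left|{t}\right|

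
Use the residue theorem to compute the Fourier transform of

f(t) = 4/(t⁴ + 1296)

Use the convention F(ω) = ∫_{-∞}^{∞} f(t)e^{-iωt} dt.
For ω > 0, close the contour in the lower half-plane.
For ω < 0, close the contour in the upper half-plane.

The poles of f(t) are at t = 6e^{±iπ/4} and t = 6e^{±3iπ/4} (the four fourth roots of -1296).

Let g(z) = f(z)e^{-iωz}; for large |z| the factor e^{-iωz} decays in the lower half-plane when ω > 0 and in the upper half-plane when ω < 0.

Case ω > 0 (lower half-plane, clockwise contour ⇒ F(ω) = -2πi·ΣRes):
  Res_{z = - 3 \sqrt{2} - 3 \sqrt{2} i} g(z) = \frac{\sqrt{2} i \left(1 - i\right) e^{3 \sqrt{2} \omega \left(-1 + i\right)}}{432}
  Res_{z = 3 \sqrt{2} - 3 \sqrt{2} i} g(z) = \frac{\sqrt{2} i \left(1 + i\right) e^{- 3 \sqrt{2} \omega \left(1 + i\right)}}{432}
  F(ω) = -2πi·ΣRes = \frac{\sqrt{2} \pi \left(1 - i\right) \left(e^{6 \sqrt{2} i \omega} + i\right) e^{- 3 \sqrt{2} \omega \left(1 + i\right)}}{216} = \frac{\pi e^{- 3 \sqrt{2} \omega} \sin{\left(3 \sqrt{2} \omega + \frac{\pi}{4} \right)}}{54}

Case ω < 0 (upper half-plane, counterclockwise contour ⇒ F(ω) = +2πi·ΣRes):
  Res_{z = 3 \sqrt{2} + 3 \sqrt{2} i} g(z) = \frac{\sqrt{2} i \left(-1 + i\right) e^{3 \sqrt{2} \omega \left(1 - i\right)}}{432}
  Res_{z = - 3 \sqrt{2} + 3 \sqrt{2} i} g(z) = \frac{\sqrt{2} \left(1 - i\right) e^{3 \sqrt{2} \omega \left(1 + i\right)}}{432}
  F(ω) = 2πi·ΣRes = - \frac{\sqrt{2} i \pi \left(i \left(1 - i\right) e^{3 \sqrt{2} \omega \left(1 - i\right)} - \left(1 - i\right) e^{3 \sqrt{2} \omega \left(1 + i\right)}\right)}{216} = \frac{\pi e^{3 \sqrt{2} \omega} \cos{\left(3 \sqrt{2} \omega + \frac{\pi}{4} \right)}}{54}

Both cases combine into a single formula in |ω|:

F(ω) = \frac{\pi e^{- 3 \sqrt{2} \left|{\omega}\right|} \sin{\left(3 \sqrt{2} \left|{\omega}\right| + \frac{\pi}{4} \right)}}{54}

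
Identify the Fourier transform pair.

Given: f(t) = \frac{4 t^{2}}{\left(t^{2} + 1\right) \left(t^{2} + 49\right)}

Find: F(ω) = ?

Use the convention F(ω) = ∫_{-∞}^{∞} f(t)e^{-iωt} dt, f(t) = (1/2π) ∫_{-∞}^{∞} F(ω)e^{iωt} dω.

F(ω) = \frac{\pi \left(7 - e^{6 \left|{\omega}\right|}\right) e^{- 7 \left|{\omega}\right|}}{12}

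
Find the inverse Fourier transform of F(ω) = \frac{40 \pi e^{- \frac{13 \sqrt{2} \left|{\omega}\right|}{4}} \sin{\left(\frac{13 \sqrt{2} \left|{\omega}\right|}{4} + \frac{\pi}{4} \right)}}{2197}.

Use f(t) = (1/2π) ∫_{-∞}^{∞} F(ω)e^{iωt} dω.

f(t) = \frac{5}{t^{4} + \frac{28561}{16}}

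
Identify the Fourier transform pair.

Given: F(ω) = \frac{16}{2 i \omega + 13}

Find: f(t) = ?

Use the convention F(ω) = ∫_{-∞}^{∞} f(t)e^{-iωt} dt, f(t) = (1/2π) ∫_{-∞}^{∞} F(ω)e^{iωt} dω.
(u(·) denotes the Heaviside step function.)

f(t) = 8 e^{- \frac{13 t}{2}} u\left(t\right)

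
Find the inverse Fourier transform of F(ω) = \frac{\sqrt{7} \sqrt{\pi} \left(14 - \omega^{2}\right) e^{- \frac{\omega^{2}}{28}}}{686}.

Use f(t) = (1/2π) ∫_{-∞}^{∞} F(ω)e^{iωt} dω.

f(t) = 2 t^{2} e^{- 7 t^{2}}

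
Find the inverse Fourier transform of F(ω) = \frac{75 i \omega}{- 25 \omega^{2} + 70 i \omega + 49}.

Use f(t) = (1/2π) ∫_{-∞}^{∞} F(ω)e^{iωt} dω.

f(t) = 3 \left(1 - \frac{7 t}{5}\right) e^{- \frac{7 t}{5}} u\left(t\right)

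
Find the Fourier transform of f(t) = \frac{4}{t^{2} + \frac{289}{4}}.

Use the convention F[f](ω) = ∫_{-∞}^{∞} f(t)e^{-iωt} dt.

F(ω) = \frac{8 \pi e^{- \frac{17 \left|{\omega}\right|}{2}}}{17}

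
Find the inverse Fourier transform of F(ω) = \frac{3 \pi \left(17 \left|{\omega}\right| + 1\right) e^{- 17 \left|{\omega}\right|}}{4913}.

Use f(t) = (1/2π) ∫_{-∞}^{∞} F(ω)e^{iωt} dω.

f(t) = \frac{6}{\left(t^{2} + 289\right)^{2}}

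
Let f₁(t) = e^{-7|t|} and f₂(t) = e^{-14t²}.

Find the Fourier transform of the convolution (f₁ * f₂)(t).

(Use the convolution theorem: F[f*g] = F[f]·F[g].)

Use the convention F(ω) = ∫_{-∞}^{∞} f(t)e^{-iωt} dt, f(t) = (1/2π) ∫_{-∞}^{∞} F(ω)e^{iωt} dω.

F[f₁*f₂](ω) = \frac{\sqrt{14} \sqrt{\pi} e^{- \frac{\omega^{2}}{56}}}{\omega^{2} + 49}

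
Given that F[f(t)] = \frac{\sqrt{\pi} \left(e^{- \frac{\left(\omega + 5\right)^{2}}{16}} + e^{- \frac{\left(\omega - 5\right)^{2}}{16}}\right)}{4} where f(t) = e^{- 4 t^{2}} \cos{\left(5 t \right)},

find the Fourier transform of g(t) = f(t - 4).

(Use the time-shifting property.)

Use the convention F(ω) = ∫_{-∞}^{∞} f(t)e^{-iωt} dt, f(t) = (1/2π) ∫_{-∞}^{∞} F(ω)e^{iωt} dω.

F[g](ω) = \frac{\sqrt{\pi} \left(e^{\frac{5 \omega}{4}} + 1\right) e^{- \frac{\omega^{2}}{16} - \frac{5 \omega}{8} - 4 i \omega - \frac{25}{16}}}{4}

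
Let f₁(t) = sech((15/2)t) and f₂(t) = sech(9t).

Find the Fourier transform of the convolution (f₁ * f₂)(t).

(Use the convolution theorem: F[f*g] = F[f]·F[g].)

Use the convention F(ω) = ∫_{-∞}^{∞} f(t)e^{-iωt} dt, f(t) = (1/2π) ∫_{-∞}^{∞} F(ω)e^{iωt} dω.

F[f₁*f₂](ω) = \frac{2 \pi^{2}}{135 \cosh{\left(\frac{\pi \omega}{18} \right)} \cosh{\left(\frac{\pi \omega}{15} \right)}}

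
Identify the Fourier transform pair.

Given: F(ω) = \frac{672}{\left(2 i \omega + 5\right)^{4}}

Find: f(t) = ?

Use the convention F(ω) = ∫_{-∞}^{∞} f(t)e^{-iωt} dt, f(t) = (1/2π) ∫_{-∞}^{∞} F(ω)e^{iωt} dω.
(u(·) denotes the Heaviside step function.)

f(t) = 7 t^{3} e^{- \frac{5 t}{2}} u\left(t\right)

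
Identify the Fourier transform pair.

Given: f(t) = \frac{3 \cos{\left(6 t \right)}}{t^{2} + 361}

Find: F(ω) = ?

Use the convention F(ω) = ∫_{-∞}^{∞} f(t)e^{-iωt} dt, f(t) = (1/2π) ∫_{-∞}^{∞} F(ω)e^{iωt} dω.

F(ω) = \frac{3 \pi e^{- 19 \left|{\omega + 6}\right|}}{38} + \frac{3 \pi e^{- 19 \left|{\omega - 6}\right|}}{38}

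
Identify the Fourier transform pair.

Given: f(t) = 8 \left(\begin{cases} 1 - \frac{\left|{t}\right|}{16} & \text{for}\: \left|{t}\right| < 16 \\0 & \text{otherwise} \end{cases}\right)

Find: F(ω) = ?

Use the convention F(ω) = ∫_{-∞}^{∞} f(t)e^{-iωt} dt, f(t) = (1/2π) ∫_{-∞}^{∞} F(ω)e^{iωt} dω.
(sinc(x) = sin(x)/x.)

F(ω) = 128 \operatorname{sinc}^{2}{\left(8 \omega \right)}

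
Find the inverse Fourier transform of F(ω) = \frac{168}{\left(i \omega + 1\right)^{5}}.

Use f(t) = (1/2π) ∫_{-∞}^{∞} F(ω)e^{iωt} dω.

f(t) = 7 t^{4} e^{- t} u\left(t\right)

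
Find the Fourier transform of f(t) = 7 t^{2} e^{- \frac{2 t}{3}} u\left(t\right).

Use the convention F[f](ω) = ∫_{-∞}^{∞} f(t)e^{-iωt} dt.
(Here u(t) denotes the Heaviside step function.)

F(ω) = \frac{378}{\left(3 i \omega + 2\right)^{3}}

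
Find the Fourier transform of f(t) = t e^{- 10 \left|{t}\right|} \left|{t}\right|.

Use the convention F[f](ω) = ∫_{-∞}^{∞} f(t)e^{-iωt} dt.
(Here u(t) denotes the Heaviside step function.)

F(ω) = \frac{4 i \omega \left(\omega^{2} - 300\right)}{\left(\omega^{2} + 100\right)^{3}}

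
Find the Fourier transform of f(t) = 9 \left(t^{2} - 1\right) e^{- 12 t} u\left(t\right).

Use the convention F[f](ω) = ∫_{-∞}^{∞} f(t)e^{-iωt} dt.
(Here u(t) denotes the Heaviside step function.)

F(ω) = \frac{9 \left(2 i \omega - \left(i \omega + 12\right)^{3} + 24\right)}{\left(i \omega + 12\right)^{4}}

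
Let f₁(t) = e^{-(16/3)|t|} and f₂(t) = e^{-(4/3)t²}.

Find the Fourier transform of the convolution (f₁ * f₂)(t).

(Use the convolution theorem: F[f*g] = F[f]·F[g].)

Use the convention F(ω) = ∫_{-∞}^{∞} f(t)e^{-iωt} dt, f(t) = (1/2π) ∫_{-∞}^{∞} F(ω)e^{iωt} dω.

F[f₁*f₂](ω) = \frac{48 \sqrt{3} \sqrt{\pi} e^{- \frac{3 \omega^{2}}{16}}}{9 \omega^{2} + 256}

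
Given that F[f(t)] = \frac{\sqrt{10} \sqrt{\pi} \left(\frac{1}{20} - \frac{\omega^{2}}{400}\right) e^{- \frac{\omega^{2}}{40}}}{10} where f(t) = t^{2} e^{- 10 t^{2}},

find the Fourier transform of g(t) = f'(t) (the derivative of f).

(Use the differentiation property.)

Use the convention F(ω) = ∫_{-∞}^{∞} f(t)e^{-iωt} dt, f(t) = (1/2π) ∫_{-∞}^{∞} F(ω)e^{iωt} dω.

F[g](ω) = \frac{\sqrt{10} i \sqrt{\pi} \omega \left(20 - \omega^{2}\right) e^{- \frac{\omega^{2}}{40}}}{4000}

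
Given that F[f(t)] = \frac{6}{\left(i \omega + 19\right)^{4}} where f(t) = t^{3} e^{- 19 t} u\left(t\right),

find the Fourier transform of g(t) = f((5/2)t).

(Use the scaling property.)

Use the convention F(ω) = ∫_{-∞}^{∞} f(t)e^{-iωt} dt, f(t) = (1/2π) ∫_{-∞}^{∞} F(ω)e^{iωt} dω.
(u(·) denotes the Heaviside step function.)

F[g](ω) = \frac{1500}{\left(2 i \omega + 95\right)^{4}}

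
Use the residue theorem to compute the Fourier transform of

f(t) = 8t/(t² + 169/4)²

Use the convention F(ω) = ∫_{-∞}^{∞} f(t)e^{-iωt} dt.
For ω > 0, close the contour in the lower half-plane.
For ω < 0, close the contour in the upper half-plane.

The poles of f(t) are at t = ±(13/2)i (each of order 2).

Let g(z) = f(z)e^{-iωz}; for large |z| the factor e^{-iωz} decays in the lower half-plane when ω > 0 and in the upper half-plane when ω < 0.

Case ω > 0 (lower half-plane, clockwise contour ⇒ F(ω) = -2πi·ΣRes):
  Res_{z = - \frac{13 i}{2}} g(z) = \frac{4 \omega e^{- \frac{13 \omega}{2}}}{13} (pole of order 2)
  F(ω) = -2πi·ΣRes = - \frac{8 i \pi \omega e^{- \frac{13 \omega}{2}}}{13}

Case ω < 0 (upper half-plane, counterclockwise contour ⇒ F(ω) = +2πi·ΣRes):
  Res_{z = \frac{13 i}{2}} g(z) = - \frac{4 \omega e^{\frac{13 \omega}{2}}}{13} (pole of order 2)
  F(ω) = 2πi·ΣRes = - \frac{8 i \pi \omega e^{\frac{13 \omega}{2}}}{13}

Both cases combine into a single formula in |ω|:

F(ω) = - \frac{8 i \pi \omega e^{- \frac{13 \left|{\omega}\right|}{2}}}{13}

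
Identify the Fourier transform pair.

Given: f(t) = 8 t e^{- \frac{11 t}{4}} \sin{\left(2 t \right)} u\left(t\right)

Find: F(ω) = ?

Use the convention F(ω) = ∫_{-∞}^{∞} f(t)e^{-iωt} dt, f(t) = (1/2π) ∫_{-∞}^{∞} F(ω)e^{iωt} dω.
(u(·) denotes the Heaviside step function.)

F(ω) = \frac{2048 \left(4 i \omega + 11\right)}{\left(\left(4 i \omega + 11\right)^{2} + 64\right)^{2}}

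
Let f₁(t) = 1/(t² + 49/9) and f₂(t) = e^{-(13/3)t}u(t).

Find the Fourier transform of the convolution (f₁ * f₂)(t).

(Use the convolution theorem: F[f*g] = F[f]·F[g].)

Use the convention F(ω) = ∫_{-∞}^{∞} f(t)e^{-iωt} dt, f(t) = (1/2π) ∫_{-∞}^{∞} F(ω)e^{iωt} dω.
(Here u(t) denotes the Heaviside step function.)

F[f₁*f₂](ω) = \frac{9 \pi e^{- \frac{7 \left|{\omega}\right|}{3}}}{7 \left(3 i \omega + 13\right)}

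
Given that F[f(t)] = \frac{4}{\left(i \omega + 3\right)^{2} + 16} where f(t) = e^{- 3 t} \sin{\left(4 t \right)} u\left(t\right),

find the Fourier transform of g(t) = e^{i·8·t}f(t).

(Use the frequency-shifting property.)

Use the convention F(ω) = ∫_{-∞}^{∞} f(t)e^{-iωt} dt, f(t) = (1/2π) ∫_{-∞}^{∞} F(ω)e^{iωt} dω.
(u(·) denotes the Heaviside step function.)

F[g](ω) = \frac{4}{\left(i \left(\omega - 8\right) + 3\right)^{2} + 16}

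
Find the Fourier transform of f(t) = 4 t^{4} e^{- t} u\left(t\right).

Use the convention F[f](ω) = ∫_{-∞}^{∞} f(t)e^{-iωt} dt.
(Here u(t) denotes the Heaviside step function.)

F(ω) = \frac{96}{\left(i \omega + 1\right)^{5}}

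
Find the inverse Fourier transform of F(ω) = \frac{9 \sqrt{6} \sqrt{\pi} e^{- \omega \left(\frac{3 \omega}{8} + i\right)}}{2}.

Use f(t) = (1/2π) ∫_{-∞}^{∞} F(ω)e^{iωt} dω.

f(t) = 9 e^{- \frac{2 \left(t - 1\right)^{2}}{3}}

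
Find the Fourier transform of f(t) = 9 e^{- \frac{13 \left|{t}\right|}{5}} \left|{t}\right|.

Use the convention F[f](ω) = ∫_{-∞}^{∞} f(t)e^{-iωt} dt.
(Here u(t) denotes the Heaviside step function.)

F(ω) = \frac{450 \left(169 - 25 \omega^{2}\right)}{\left(25 \omega^{2} + 169\right)^{2}}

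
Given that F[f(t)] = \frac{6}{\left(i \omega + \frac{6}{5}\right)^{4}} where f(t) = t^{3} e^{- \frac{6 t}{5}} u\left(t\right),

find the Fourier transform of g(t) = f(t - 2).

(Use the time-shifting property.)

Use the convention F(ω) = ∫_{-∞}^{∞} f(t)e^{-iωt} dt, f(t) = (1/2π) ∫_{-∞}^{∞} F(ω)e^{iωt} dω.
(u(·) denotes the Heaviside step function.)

F[g](ω) = \frac{3750 e^{- 2 i \omega}}{\left(5 i \omega + 6\right)^{4}}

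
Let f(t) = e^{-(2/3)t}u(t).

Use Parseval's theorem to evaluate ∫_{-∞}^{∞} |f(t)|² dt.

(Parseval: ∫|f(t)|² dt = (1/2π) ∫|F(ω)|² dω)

∫|f(t)|² dt = \frac{3}{4}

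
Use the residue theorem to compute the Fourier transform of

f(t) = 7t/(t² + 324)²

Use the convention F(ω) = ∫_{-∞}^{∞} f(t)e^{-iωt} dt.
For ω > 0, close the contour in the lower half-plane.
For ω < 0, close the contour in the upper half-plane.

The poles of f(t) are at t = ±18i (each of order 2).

Let g(z) = f(z)e^{-iωz}; for large |z| the factor e^{-iωz} decays in the lower half-plane when ω > 0 and in the upper half-plane when ω < 0.

Case ω > 0 (lower half-plane, clockwise contour ⇒ F(ω) = -2πi·ΣRes):
  Res_{z = - 18 i} g(z) = \frac{7 \omega e^{- 18 \omega}}{72} (pole of order 2)
  F(ω) = -2πi·ΣRes = - \frac{7 i \pi \omega e^{- 18 \omega}}{36}

Case ω < 0 (upper half-plane, counterclockwise contour ⇒ F(ω) = +2πi·ΣRes):
  Res_{z = 18 i} g(z) = - \frac{7 \omega e^{18 \omega}}{72} (pole of order 2)
  F(ω) = 2πi·ΣRes = - \frac{7 i \pi \omega e^{18 \omega}}{36}

Both cases combine into a single formula in |ω|:

F(ω) = - \frac{7 i \pi \omega e^{- 18 \left|{\omega}\right|}}{36}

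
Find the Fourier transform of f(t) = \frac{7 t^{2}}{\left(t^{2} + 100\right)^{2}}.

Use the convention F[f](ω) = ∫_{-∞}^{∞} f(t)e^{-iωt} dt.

F(ω) = \frac{7 \pi \left(1 - 10 \left|{\omega}\right|\right) e^{- 10 \left|{\omega}\right|}}{20}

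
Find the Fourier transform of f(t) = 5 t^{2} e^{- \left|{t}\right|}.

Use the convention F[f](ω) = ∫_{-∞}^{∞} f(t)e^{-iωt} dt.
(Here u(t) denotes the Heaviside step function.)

F(ω) = \frac{20 \left(1 - 3 \omega^{2}\right)}{\left(\omega^{2} + 1\right)^{3}}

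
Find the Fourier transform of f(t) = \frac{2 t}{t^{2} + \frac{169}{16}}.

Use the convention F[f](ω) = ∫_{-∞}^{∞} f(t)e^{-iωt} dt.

F(ω) = - 2 i \pi e^{- \frac{13 \left|{\omega}\right|}{4}} \operatorname{sign}{\left(\omega \right)}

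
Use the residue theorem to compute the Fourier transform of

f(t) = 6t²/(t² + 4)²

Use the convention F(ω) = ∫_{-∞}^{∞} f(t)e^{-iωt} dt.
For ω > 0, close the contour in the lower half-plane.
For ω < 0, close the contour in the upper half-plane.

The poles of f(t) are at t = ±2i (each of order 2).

Let g(z) = f(z)e^{-iωz}; for large |z| the factor e^{-iωz} decays in the lower half-plane when ω > 0 and in the upper half-plane when ω < 0.

Case ω > 0 (lower half-plane, clockwise contour ⇒ F(ω) = -2πi·ΣRes):
  Res_{z = - 2 i} g(z) = \frac{3 i \left(1 - 2 \omega\right) e^{- 2 \omega}}{4} (pole of order 2)
  F(ω) = -2πi·ΣRes = \frac{3 \pi \left(1 - 2 \omega\right) e^{- 2 \omega}}{2}

Case ω < 0 (upper half-plane, counterclockwise contour ⇒ F(ω) = +2πi·ΣRes):
  Res_{z = 2 i} g(z) = \frac{3 i \left(- 2 \omega - 1\right) e^{2 \omega}}{4} (pole of order 2)
  F(ω) = 2πi·ΣRes = \frac{3 \pi \left(2 \omega + 1\right) e^{2 \omega}}{2}

Both cases combine into a single formula in |ω|:

F(ω) = \frac{3 \pi \left(1 - 2 \left|{\omega}\right|\right) e^{- 2 \left|{\omega}\right|}}{2}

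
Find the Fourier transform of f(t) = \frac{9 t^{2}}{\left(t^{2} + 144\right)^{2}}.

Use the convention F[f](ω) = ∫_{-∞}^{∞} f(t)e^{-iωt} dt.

F(ω) = \frac{3 \pi \left(1 - 12 \left|{\omega}\right|\right) e^{- 12 \left|{\omega}\right|}}{8}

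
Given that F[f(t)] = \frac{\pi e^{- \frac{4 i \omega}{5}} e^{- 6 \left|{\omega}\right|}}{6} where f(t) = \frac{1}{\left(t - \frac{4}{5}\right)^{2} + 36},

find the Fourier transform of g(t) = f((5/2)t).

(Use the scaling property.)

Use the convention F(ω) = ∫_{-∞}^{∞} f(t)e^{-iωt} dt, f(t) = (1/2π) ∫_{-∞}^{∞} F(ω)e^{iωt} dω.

F[g](ω) = \frac{\pi e^{- \frac{8 i \omega}{25} - \frac{12 \left|{\omega}\right|}{5}}}{15}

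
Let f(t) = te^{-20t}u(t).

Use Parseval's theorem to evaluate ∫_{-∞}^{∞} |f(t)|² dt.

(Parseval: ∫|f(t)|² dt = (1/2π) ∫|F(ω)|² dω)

∫|f(t)|² dt = \frac{1}{32000}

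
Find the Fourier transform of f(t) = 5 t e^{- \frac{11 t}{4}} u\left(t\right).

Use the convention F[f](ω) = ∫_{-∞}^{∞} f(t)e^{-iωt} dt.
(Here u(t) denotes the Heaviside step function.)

F(ω) = \frac{80}{\left(4 i \omega + 11\right)^{2}}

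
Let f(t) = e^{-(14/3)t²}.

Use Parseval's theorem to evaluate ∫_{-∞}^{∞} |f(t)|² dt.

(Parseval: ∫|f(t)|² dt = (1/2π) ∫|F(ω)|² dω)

∫|f(t)|² dt = \frac{\sqrt{21} \sqrt{\pi}}{14}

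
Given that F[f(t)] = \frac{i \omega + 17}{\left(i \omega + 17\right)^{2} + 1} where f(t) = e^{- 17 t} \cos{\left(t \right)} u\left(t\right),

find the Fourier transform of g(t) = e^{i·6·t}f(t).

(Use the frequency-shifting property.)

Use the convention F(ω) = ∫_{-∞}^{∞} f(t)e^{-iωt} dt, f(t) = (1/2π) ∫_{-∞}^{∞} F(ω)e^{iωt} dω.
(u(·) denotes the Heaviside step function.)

F[g](ω) = \frac{i \left(\omega - 6\right) + 17}{\left(i \left(\omega - 6\right) + 17\right)^{2} + 1}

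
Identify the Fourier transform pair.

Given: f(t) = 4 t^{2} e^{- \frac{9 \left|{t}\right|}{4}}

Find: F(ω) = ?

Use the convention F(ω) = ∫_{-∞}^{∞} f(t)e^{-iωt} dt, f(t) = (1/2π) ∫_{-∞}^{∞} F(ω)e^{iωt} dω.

F(ω) = \frac{27648 \left(27 - 16 \omega^{2}\right)}{\left(16 \omega^{2} + 81\right)^{3}}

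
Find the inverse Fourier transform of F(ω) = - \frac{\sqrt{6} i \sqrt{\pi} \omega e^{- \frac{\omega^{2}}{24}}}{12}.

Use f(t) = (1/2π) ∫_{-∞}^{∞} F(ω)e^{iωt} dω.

f(t) = 6 t e^{- 6 t^{2}}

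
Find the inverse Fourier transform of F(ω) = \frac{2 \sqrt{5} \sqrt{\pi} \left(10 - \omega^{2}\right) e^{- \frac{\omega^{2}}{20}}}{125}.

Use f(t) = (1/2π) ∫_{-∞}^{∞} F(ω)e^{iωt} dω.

f(t) = 8 t^{2} e^{- 5 t^{2}}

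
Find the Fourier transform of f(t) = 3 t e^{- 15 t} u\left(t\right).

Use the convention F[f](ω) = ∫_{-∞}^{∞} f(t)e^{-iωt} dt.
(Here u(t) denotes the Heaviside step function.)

F(ω) = \frac{3}{\left(i \omega + 15\right)^{2}}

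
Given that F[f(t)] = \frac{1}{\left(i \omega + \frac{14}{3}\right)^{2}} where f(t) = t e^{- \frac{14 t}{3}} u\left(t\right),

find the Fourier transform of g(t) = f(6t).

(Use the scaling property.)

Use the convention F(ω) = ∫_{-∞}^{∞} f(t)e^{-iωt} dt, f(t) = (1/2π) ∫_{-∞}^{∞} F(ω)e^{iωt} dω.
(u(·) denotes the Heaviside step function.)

F[g](ω) = \frac{6}{\left(i \omega + 28\right)^{2}}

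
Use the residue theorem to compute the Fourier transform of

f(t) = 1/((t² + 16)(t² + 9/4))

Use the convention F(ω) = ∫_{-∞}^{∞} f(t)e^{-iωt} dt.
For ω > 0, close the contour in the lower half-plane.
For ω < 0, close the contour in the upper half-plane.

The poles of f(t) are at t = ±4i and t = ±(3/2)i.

Let g(z) = f(z)e^{-iωz}; for large |z| the factor e^{-iωz} decays in the lower half-plane when ω > 0 and in the upper half-plane when ω < 0.

Case ω > 0 (lower half-plane, clockwise contour ⇒ F(ω) = -2πi·ΣRes):
  Res_{z = - 4 i} g(z) = - \frac{i e^{- 4 \omega}}{110}
  Res_{z = - \frac{3 i}{2}} g(z) = \frac{4 i e^{- \frac{3 \omega}{2}}}{165}
  F(ω) = -2πi·ΣRes = - \frac{\pi e^{- 4 \omega}}{55} + \frac{8 \pi e^{- \frac{3 \omega}{2}}}{165}

Case ω < 0 (upper half-plane, counterclockwise contour ⇒ F(ω) = +2πi·ΣRes):
  Res_{z = 4 i} g(z) = \frac{i e^{4 \omega}}{110}
  Res_{z = \frac{3 i}{2}} g(z) = - \frac{4 i e^{\frac{3 \omega}{2}}}{165}
  F(ω) = 2πi·ΣRes = \frac{\pi \left(8 e^{\frac{3 \omega}{2}} - 3 e^{4 \omega}\right)}{165}

Both cases combine into a single formula in |ω|:

F(ω) = - \frac{\pi e^{- 4 \left|{\omega}\right|}}{55} + \frac{8 \pi e^{- \frac{3 \left|{\omega}\right|}{2}}}{165}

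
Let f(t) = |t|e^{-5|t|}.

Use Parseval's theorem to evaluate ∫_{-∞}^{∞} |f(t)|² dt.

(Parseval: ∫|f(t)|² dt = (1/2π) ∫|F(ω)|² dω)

∫|f(t)|² dt = \frac{1}{250}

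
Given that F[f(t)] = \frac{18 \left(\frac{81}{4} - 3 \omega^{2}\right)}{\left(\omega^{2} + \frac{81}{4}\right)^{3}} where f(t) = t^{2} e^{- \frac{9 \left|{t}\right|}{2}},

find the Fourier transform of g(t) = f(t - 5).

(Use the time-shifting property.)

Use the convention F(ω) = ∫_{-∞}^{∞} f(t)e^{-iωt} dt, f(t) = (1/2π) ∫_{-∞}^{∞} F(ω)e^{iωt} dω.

F[g](ω) = \frac{864 \left(27 - 4 \omega^{2}\right) e^{- 5 i \omega}}{\left(4 \omega^{2} + 81\right)^{3}}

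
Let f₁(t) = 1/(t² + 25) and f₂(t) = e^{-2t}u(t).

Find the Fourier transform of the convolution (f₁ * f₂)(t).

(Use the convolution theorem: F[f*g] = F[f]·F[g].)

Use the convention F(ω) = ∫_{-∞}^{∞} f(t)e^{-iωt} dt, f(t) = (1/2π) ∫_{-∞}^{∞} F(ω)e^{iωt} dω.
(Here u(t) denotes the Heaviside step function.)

F[f₁*f₂](ω) = \frac{\pi e^{- 5 \left|{\omega}\right|}}{5 \left(i \omega + 2\right)}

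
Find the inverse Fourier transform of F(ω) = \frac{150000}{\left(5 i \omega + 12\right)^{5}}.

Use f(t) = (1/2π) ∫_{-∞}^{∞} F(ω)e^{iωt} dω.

f(t) = 2 t^{4} e^{- \frac{12 t}{5}} u\left(t\right)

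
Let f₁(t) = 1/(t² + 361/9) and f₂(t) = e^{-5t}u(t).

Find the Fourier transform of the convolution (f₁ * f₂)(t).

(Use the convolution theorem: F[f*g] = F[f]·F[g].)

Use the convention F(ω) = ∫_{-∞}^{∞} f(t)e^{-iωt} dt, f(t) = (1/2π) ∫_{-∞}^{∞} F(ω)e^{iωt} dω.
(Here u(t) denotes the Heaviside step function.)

F[f₁*f₂](ω) = \frac{3 \pi e^{- \frac{19 \left|{\omega}\right|}{3}}}{19 \left(i \omega + 5\right)}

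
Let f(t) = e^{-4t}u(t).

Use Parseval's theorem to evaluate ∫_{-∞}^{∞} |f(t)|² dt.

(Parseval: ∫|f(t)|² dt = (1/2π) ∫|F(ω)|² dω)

∫|f(t)|² dt = \frac{1}{8}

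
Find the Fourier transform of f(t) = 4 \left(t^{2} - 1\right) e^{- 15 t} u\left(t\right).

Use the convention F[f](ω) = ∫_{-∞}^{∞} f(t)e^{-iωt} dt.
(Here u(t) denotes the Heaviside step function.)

F(ω) = \frac{4 \left(2 i \omega - \left(i \omega + 15\right)^{3} + 30\right)}{\left(i \omega + 15\right)^{4}}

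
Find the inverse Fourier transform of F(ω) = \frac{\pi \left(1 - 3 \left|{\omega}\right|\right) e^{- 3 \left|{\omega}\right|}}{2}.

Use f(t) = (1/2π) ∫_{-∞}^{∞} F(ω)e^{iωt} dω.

f(t) = \frac{3 t^{2}}{\left(t^{2} + 9\right)^{2}}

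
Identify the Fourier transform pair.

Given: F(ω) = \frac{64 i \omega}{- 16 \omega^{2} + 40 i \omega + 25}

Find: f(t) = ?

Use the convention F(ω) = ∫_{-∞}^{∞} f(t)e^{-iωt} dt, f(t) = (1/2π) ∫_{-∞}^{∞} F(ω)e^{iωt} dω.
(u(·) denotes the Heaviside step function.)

f(t) = 4 \left(1 - \frac{5 t}{4}\right) e^{- \frac{5 t}{4}} u\left(t\right)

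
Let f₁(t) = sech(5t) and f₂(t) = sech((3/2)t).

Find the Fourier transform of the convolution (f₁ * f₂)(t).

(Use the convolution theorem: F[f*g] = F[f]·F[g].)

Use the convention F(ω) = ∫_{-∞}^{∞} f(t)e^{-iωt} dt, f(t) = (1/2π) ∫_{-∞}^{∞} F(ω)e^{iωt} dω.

F[f₁*f₂](ω) = \frac{2 \pi^{2}}{15 \cosh{\left(\frac{\pi \omega}{10} \right)} \cosh{\left(\frac{\pi \omega}{3} \right)}}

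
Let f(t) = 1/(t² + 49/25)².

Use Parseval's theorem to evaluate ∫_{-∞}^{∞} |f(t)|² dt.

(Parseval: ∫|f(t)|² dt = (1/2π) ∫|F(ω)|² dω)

∫|f(t)|² dt = \frac{390625 \pi}{13176688}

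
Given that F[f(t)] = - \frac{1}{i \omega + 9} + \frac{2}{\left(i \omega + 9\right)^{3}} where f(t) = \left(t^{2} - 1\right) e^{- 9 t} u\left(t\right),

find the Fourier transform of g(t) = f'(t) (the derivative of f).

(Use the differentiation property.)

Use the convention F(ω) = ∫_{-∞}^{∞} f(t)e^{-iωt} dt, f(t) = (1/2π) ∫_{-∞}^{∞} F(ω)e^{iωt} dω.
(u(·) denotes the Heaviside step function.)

F[g](ω) = \frac{i \omega \left(2 i \omega - \left(i \omega + 9\right)^{3} + 18\right)}{\left(i \omega + 9\right)^{4}}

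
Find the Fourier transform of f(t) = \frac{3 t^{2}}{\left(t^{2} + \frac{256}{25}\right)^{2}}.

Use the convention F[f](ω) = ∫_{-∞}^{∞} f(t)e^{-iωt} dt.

F(ω) = \frac{3 \pi \left(5 - 16 \left|{\omega}\right|\right) e^{- \frac{16 \left|{\omega}\right|}{5}}}{32}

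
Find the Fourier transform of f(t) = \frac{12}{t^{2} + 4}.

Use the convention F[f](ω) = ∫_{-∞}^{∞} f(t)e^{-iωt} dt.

F(ω) = 6 \pi e^{- 2 \left|{\omega}\right|}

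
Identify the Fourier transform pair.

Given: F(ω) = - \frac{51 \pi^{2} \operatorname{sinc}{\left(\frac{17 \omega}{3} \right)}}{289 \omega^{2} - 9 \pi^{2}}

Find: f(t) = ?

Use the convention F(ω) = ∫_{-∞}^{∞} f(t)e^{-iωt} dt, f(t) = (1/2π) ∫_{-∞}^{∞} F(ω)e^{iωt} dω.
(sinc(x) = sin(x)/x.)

f(t) = \begin{cases} \cos^{2}{\left(\frac{3 \pi t}{34} \right)} & \text{for}\: \left|{t}\right| < \frac{17}{3} \\0 & \text{otherwise} \end{cases}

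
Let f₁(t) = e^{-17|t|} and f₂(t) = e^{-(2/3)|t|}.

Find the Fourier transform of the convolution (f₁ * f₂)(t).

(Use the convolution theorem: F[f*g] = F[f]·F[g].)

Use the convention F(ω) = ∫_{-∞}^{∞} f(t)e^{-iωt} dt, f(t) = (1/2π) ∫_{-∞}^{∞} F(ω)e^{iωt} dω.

F[f₁*f₂](ω) = \frac{408}{\left(\omega^{2} + 289\right) \left(9 \omega^{2} + 4\right)}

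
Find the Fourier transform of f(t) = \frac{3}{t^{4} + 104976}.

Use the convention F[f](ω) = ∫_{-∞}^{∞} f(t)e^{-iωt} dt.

F(ω) = \frac{\pi e^{- 9 \sqrt{2} \left|{\omega}\right|} \sin{\left(9 \sqrt{2} \left|{\omega}\right| + \frac{\pi}{4} \right)}}{1944}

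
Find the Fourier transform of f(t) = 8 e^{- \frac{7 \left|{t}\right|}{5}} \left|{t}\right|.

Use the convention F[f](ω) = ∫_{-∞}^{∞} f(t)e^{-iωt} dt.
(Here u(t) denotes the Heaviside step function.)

F(ω) = \frac{400 \left(49 - 25 \omega^{2}\right)}{\left(25 \omega^{2} + 49\right)^{2}}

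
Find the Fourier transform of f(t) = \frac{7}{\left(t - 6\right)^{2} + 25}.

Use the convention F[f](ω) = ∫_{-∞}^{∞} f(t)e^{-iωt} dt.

F(ω) = \frac{7 \pi e^{- 6 i \omega - 5 \left|{\omega}\right|}}{5}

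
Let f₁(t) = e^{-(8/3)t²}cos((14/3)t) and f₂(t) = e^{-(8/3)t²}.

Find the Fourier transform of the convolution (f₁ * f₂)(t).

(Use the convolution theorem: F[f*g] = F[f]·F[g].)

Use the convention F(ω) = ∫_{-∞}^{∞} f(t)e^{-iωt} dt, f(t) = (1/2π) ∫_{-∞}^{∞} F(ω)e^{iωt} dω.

F[f₁*f₂](ω) = \frac{3 \pi \left(e^{\frac{7 \omega}{4}} + 1\right) e^{- \frac{3 \omega^{2}}{16} - \frac{7 \omega}{8} - \frac{49}{24}}}{16}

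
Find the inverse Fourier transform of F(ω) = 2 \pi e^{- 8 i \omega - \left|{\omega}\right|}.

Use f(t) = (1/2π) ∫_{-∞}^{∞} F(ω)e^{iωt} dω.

f(t) = \frac{2}{\left(t - 8\right)^{2} + 1}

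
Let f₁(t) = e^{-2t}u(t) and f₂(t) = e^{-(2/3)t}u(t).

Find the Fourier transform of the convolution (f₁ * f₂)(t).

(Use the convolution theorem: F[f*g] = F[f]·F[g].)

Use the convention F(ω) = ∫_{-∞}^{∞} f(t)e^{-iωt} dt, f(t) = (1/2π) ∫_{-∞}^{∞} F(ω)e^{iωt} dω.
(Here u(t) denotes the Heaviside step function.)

F[f₁*f₂](ω) = \frac{3}{\left(i \omega + 2\right) \left(3 i \omega + 2\right)}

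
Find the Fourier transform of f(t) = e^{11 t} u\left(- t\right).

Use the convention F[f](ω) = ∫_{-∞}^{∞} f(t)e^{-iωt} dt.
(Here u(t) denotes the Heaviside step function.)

F(ω) = \frac{i}{\omega + 11 i}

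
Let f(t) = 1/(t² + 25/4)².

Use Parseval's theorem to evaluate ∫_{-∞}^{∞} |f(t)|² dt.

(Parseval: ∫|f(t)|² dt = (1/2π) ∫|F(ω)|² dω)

∫|f(t)|² dt = \frac{8 \pi}{15625}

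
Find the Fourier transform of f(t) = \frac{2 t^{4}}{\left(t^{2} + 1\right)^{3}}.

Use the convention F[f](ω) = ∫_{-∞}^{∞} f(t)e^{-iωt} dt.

F(ω) = \frac{\pi \left(\omega^{2} - 5 \left|{\omega}\right| + 3\right) e^{- \left|{\omega}\right|}}{4}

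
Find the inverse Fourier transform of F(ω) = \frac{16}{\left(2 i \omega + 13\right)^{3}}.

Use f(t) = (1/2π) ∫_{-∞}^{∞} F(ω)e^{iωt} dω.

f(t) = t^{2} e^{- \frac{13 t}{2}} u\left(t\right)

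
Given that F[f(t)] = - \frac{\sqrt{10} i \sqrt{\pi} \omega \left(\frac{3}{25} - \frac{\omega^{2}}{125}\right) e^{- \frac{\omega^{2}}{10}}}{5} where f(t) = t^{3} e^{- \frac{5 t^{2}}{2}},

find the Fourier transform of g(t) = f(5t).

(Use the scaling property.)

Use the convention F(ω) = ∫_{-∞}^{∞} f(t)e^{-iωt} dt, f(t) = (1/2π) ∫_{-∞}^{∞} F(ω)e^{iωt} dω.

F[g](ω) = \frac{\sqrt{10} i \sqrt{\pi} \omega \left(\omega^{2} - 375\right) e^{- \frac{\omega^{2}}{250}}}{390625}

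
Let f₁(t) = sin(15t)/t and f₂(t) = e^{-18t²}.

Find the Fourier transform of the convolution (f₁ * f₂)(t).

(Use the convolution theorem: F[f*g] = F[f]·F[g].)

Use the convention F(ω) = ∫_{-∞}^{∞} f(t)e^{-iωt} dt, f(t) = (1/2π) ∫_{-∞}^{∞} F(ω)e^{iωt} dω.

F[f₁*f₂](ω) = \begin{cases} \frac{\sqrt{2} \pi^{\frac{3}{2}} e^{- \frac{\omega^{2}}{72}}}{6} & \text{for}\: \omega > -15 \wedge \omega < 15 \\0 & \text{otherwise} \end{cases}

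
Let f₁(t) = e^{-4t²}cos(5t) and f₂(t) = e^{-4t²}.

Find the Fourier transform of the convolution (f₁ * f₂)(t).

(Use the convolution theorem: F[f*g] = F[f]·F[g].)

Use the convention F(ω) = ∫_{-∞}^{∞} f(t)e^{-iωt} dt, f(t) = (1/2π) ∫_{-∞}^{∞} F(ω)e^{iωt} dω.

F[f₁*f₂](ω) = \frac{\pi \left(e^{\frac{5 \omega}{4}} + 1\right) e^{- \frac{\omega^{2}}{8} - \frac{5 \omega}{8} - \frac{25}{16}}}{8}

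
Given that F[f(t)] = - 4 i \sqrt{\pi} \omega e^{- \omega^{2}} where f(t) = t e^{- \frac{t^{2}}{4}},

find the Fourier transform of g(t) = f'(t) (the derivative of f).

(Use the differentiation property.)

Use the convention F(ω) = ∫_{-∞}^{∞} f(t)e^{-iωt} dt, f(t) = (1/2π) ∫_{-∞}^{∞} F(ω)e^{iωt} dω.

F[g](ω) = 4 \sqrt{\pi} \omega^{2} e^{- \omega^{2}}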